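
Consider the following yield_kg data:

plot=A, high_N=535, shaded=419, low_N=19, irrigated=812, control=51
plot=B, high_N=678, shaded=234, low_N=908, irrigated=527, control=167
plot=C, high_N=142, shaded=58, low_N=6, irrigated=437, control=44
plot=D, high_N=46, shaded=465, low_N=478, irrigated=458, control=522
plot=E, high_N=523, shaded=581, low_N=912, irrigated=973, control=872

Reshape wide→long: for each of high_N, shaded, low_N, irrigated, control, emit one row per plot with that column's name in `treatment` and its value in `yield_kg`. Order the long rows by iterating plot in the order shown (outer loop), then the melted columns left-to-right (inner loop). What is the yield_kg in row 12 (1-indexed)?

58

25 rows total (5 × 5). Row 12: index ⌊(12-1)/5⌋ = 2 into plot → C; (12-1) mod 5 = 1 into the melted columns → shaded.
So row 12 is (C, shaded, 58); yield_kg = 58.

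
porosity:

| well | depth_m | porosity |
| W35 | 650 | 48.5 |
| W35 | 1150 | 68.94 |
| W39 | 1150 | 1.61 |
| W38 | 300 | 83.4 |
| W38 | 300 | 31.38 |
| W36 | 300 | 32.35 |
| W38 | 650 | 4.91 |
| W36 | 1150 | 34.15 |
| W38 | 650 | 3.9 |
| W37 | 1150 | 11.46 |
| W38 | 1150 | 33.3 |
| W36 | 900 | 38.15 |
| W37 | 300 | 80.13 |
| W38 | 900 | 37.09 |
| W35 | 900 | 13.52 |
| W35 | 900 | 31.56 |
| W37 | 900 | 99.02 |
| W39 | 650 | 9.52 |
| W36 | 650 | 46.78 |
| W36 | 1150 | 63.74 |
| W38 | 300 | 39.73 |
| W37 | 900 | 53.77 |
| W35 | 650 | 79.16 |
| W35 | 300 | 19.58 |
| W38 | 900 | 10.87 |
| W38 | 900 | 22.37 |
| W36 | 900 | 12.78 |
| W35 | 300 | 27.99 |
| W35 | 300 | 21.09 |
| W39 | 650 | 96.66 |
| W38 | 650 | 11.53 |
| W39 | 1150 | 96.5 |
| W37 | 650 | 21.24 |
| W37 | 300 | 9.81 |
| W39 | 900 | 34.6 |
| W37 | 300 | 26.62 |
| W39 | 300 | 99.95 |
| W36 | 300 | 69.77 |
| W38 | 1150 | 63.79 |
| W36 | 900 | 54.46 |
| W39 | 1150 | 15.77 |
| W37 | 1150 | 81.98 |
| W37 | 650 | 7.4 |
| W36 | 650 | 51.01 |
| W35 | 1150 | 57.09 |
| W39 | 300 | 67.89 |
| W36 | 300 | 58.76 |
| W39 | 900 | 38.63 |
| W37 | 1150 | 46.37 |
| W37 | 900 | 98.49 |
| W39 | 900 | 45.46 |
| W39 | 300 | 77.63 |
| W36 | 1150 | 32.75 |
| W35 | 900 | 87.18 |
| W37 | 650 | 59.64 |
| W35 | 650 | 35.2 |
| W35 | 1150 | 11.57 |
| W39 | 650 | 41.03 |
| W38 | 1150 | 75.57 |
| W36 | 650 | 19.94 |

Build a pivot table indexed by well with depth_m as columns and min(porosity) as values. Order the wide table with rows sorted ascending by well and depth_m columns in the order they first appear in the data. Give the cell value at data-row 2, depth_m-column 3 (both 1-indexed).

32.35

With rows sorted ascending by well, row 2 is well=W36. depth_m columns in first-appearance order: 650, 1150, 300, 900; column 3 is 300.
Long rows with well=W36, depth_m=300: min(32.35, 69.77, 58.76) = 32.35.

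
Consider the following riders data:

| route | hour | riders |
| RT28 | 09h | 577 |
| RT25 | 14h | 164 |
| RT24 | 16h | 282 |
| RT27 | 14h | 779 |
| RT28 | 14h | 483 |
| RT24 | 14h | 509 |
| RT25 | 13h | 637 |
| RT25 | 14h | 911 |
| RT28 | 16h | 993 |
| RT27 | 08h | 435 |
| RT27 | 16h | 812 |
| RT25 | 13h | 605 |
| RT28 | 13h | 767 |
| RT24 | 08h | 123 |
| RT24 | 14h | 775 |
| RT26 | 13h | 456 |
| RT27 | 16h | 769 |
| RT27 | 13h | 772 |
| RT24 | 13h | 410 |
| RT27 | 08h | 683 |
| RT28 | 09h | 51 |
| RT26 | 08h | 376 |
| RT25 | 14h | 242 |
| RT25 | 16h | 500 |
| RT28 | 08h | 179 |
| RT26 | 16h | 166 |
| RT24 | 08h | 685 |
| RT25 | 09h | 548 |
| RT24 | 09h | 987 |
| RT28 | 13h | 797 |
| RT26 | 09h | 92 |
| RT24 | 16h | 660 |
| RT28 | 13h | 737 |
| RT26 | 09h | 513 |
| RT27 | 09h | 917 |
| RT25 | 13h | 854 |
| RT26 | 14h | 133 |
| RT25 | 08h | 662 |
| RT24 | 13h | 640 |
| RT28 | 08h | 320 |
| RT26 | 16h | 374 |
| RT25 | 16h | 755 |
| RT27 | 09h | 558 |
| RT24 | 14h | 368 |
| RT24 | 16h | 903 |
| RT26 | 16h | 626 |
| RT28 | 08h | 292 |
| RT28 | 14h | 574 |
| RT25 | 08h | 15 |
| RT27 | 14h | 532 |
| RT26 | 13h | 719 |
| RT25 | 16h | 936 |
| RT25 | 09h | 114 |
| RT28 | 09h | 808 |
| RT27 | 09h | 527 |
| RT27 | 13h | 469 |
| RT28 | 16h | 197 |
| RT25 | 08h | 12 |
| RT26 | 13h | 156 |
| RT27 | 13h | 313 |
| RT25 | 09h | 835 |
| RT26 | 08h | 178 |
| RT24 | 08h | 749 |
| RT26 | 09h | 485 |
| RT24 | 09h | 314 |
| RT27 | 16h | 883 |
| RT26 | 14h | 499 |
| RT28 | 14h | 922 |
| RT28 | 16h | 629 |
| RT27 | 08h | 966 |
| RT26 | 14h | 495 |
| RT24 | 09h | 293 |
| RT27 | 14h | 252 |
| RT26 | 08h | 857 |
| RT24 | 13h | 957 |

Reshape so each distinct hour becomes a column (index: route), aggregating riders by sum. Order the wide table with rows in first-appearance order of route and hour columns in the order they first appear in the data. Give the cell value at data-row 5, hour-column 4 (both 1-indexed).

With rows in first-appearance order of route, row 5 is route=RT26. hour columns in first-appearance order: 09h, 14h, 16h, 13h, 08h; column 4 is 13h.
Long rows with route=RT26, hour=13h: 456 + 719 + 156 = 1331.

1331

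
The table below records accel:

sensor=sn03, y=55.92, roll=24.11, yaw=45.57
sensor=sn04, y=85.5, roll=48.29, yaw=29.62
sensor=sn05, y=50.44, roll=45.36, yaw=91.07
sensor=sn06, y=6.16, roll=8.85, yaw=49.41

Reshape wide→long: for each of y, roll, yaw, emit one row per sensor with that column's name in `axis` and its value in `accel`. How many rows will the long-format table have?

12

4 sensor values × 3 melted columns = 12 rows.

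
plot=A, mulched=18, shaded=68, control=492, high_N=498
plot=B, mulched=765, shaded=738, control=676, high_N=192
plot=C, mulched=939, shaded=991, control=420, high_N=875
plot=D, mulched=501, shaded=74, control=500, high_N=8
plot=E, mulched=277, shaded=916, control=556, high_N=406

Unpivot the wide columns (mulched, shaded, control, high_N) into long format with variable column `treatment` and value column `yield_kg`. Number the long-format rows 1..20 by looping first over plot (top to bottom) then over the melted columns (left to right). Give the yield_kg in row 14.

74

20 rows total (5 × 4). Row 14: index ⌊(14-1)/4⌋ = 3 into plot → D; (14-1) mod 4 = 1 into the melted columns → shaded.
So row 14 is (D, shaded, 74); yield_kg = 74.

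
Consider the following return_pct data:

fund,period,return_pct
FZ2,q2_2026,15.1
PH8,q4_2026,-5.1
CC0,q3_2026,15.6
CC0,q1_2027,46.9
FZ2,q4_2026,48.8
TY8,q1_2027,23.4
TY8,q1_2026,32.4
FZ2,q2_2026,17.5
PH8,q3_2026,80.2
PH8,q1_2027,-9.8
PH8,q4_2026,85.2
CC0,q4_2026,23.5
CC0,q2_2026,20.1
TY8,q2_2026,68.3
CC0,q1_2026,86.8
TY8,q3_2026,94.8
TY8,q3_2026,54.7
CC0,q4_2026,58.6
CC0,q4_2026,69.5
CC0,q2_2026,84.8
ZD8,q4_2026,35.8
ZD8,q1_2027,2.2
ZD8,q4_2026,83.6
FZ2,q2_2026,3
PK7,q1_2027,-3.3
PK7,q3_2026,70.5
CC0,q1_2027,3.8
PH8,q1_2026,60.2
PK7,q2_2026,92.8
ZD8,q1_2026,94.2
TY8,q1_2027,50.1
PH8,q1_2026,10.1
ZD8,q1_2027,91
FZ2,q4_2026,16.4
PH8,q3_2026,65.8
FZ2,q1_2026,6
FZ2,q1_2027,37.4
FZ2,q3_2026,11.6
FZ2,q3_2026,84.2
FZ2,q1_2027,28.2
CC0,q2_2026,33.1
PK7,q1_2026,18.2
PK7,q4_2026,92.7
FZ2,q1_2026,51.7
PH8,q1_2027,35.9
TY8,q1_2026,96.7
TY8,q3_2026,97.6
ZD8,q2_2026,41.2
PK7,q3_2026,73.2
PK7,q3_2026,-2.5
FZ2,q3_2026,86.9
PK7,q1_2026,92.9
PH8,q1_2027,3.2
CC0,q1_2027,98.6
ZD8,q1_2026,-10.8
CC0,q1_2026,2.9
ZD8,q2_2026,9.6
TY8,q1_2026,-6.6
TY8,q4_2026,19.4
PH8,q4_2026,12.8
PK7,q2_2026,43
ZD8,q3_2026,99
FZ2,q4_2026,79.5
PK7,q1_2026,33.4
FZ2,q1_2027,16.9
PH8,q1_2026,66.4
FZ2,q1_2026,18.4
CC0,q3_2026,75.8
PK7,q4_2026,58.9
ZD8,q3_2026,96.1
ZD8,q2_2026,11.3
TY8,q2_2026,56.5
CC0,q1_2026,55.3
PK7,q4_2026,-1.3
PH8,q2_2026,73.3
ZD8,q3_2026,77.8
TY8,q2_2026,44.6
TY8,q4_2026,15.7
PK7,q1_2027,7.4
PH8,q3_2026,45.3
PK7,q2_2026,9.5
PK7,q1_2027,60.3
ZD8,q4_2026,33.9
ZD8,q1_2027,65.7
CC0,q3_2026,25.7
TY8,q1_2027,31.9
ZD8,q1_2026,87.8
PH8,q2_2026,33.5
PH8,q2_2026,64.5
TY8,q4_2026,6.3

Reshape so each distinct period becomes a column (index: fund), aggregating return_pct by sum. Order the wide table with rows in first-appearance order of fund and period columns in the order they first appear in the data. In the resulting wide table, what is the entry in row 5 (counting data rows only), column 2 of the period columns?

153.3

With rows in first-appearance order of fund, row 5 is fund=ZD8. period columns in first-appearance order: q2_2026, q4_2026, q3_2026, q1_2027, q1_2026; column 2 is q4_2026.
Long rows with fund=ZD8, period=q4_2026: 35.8 + 83.6 + 33.9 = 153.3.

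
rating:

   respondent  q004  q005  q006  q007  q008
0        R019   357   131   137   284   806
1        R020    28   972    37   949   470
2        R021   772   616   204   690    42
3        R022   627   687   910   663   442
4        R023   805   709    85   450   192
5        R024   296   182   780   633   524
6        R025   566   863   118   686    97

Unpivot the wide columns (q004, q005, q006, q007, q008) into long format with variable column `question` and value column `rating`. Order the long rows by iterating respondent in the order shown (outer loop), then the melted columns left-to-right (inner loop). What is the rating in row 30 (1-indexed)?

35 rows total (7 × 5). Row 30: index ⌊(30-1)/5⌋ = 5 into respondent → R024; (30-1) mod 5 = 4 into the melted columns → q008.
So row 30 is (R024, q008, 524); rating = 524.

524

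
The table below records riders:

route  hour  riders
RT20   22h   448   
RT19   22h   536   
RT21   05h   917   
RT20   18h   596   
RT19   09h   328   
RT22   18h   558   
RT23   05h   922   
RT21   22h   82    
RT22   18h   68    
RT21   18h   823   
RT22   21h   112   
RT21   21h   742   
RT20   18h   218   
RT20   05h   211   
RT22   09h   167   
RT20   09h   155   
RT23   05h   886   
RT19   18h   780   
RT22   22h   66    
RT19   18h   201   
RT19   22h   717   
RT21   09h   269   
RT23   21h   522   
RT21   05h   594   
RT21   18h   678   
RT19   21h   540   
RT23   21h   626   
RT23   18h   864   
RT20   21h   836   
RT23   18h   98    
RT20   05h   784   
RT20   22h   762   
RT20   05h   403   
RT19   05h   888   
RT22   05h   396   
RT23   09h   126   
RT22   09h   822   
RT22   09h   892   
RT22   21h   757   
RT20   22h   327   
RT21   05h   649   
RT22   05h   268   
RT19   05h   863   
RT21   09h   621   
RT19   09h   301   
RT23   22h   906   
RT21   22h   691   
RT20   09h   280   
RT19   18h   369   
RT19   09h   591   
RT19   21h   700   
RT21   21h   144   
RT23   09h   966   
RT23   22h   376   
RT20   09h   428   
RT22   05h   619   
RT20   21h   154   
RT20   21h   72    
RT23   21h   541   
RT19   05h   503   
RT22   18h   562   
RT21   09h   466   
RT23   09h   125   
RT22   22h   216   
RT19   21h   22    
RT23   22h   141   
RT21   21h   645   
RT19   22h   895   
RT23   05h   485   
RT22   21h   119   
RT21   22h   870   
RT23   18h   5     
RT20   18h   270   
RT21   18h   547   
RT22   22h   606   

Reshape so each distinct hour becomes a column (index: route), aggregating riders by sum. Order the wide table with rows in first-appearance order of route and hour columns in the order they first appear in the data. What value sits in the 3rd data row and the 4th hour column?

With rows in first-appearance order of route, row 3 is route=RT21. hour columns in first-appearance order: 22h, 05h, 18h, 09h, 21h; column 4 is 09h.
Long rows with route=RT21, hour=09h: 269 + 621 + 466 = 1356.

1356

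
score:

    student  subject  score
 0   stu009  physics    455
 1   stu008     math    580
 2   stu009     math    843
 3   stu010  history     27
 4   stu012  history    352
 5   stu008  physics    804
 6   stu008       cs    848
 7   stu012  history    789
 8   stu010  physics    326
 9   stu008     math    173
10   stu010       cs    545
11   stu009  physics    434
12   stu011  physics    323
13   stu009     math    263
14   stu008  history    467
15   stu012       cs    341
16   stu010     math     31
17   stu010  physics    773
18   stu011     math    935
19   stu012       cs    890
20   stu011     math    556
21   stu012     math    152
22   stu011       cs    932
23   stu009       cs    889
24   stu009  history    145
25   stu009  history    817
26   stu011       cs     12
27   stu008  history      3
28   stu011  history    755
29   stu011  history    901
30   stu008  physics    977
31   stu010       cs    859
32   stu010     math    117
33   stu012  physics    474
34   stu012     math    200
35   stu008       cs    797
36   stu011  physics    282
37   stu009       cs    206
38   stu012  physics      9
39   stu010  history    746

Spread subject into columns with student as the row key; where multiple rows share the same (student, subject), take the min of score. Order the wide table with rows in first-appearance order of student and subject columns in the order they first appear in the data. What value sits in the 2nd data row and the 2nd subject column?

With rows in first-appearance order of student, row 2 is student=stu008. subject columns in first-appearance order: physics, math, history, cs; column 2 is math.
Long rows with student=stu008, subject=math: min(580, 173) = 173.

173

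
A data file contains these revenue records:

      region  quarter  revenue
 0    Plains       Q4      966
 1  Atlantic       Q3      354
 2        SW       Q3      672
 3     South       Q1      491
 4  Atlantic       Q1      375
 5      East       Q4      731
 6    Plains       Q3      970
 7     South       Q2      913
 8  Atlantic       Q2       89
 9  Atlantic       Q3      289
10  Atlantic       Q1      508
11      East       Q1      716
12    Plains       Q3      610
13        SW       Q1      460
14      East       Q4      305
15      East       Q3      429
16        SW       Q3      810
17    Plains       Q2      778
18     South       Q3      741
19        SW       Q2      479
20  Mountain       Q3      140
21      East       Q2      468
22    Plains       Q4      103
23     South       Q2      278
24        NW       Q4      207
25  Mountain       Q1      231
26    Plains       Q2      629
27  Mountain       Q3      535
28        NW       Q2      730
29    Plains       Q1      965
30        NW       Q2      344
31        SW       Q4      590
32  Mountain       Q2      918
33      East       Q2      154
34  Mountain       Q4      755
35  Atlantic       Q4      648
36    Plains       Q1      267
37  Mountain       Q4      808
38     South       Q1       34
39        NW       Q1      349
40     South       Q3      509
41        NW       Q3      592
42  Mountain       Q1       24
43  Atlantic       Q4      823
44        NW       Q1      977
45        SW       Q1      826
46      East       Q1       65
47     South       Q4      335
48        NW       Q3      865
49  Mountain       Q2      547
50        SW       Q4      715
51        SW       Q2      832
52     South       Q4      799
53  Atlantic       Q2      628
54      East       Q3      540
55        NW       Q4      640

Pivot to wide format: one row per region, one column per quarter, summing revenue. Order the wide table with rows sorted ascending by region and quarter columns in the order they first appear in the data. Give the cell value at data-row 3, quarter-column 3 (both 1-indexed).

With rows sorted ascending by region, row 3 is region=Mountain. quarter columns in first-appearance order: Q4, Q3, Q1, Q2; column 3 is Q1.
Long rows with region=Mountain, quarter=Q1: 231 + 24 = 255.

255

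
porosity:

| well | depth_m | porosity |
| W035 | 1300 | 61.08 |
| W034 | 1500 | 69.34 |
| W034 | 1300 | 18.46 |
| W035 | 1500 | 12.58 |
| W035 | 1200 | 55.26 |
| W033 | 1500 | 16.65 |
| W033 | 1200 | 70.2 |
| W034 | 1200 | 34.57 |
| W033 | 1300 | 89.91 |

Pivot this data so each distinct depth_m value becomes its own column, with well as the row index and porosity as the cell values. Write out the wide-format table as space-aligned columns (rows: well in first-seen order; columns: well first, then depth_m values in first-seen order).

Columns: well plus the 3 distinct depth_m values (1300, 1500, 1200).
For example, row W035 column 1300 takes porosity=61.08 from the long row (W035, 1300).

well  1300   1500   1200 
W035  61.08  12.58  55.26
W034  18.46  69.34  34.57
W033  89.91  16.65  70.2 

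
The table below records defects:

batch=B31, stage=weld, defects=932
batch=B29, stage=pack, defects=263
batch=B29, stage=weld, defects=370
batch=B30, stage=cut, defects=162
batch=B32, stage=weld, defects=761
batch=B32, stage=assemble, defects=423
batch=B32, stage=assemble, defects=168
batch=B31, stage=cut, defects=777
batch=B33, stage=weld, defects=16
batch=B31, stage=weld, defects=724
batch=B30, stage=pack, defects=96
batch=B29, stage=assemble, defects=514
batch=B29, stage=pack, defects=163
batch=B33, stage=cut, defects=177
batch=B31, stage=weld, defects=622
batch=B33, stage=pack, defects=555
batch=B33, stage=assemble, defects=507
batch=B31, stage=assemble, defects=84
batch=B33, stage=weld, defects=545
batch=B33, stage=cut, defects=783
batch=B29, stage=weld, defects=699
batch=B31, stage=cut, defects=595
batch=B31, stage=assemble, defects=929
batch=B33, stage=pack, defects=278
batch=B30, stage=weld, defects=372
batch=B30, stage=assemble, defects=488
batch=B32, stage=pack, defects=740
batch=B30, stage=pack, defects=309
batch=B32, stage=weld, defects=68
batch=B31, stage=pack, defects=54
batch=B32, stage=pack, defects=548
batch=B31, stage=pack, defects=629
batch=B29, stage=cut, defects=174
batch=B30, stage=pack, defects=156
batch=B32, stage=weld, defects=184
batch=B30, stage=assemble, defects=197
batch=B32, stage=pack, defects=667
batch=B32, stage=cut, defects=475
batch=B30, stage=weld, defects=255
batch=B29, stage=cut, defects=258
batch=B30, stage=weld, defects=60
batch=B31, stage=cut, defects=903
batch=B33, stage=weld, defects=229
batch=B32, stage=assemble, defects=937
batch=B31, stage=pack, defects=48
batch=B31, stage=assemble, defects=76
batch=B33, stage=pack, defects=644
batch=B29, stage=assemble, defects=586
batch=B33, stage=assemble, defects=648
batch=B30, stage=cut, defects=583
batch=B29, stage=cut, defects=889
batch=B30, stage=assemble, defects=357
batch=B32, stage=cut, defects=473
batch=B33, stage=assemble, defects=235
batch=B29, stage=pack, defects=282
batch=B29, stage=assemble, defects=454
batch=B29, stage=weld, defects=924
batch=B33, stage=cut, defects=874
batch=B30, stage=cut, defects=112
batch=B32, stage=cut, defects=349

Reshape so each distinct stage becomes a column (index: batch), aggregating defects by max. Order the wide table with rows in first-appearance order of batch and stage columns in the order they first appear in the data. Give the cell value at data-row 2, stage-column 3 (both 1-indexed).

889

With rows in first-appearance order of batch, row 2 is batch=B29. stage columns in first-appearance order: weld, pack, cut, assemble; column 3 is cut.
Long rows with batch=B29, stage=cut: max(174, 258, 889) = 889.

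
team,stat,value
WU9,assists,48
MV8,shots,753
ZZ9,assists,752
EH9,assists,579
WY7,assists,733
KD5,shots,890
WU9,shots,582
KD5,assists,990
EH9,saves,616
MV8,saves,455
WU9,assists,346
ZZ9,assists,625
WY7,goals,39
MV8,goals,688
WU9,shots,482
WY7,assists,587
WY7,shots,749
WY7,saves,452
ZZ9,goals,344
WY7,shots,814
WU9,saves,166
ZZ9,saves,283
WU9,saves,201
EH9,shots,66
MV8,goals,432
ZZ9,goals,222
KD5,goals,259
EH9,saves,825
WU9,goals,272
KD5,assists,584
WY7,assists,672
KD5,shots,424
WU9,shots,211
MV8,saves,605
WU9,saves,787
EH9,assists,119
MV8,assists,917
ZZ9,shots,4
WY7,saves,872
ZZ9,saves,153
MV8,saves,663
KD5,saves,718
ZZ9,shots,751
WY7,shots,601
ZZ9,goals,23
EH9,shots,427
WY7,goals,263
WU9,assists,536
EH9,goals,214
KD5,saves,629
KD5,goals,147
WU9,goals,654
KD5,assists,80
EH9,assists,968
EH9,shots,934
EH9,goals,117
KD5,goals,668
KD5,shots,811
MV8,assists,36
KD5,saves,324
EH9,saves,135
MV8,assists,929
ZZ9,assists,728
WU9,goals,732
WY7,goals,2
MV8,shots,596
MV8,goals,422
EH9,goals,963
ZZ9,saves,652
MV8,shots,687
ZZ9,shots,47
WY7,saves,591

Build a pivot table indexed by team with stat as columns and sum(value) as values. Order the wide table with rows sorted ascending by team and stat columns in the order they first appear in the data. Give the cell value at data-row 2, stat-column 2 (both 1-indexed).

With rows sorted ascending by team, row 2 is team=KD5. stat columns in first-appearance order: assists, shots, saves, goals; column 2 is shots.
Long rows with team=KD5, stat=shots: 890 + 424 + 811 = 2125.

2125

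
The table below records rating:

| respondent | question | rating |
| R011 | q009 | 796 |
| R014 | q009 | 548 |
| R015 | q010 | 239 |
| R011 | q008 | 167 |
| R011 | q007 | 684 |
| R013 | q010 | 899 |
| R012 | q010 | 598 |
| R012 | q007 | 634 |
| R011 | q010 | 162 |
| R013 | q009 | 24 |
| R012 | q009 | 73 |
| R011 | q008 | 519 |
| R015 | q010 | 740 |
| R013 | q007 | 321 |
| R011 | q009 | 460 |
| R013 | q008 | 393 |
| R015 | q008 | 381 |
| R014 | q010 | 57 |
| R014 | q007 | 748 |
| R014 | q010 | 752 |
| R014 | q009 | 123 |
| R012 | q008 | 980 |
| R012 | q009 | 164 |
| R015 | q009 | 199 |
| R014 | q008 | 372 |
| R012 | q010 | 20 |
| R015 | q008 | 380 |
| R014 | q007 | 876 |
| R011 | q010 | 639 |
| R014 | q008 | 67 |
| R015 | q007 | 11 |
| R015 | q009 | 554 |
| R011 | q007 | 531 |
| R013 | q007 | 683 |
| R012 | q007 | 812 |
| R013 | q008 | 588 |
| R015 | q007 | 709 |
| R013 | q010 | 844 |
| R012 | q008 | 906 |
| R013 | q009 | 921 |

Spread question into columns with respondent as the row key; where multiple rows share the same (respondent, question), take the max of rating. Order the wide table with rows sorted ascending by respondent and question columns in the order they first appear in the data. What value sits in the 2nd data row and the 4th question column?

812

With rows sorted ascending by respondent, row 2 is respondent=R012. question columns in first-appearance order: q009, q010, q008, q007; column 4 is q007.
Long rows with respondent=R012, question=q007: max(634, 812) = 812.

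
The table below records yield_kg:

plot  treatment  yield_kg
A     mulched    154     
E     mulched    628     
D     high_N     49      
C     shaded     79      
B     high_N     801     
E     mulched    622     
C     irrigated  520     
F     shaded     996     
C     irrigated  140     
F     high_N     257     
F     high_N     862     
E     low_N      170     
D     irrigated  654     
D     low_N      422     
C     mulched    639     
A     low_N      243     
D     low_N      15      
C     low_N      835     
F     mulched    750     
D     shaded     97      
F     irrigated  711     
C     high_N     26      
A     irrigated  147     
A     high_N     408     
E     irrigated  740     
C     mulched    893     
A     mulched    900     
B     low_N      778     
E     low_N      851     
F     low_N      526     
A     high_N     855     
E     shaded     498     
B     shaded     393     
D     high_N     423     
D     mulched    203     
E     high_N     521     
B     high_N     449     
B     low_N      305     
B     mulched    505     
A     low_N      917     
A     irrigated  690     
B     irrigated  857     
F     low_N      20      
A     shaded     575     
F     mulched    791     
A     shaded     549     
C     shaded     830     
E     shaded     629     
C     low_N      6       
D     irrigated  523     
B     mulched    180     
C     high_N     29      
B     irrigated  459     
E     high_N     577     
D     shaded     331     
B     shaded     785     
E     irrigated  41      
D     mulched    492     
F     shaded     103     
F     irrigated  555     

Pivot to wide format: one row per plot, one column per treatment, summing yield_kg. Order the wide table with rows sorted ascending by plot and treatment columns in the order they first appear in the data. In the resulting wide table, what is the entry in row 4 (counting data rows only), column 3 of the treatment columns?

With rows sorted ascending by plot, row 4 is plot=D. treatment columns in first-appearance order: mulched, high_N, shaded, irrigated, low_N; column 3 is shaded.
Long rows with plot=D, treatment=shaded: 97 + 331 = 428.

428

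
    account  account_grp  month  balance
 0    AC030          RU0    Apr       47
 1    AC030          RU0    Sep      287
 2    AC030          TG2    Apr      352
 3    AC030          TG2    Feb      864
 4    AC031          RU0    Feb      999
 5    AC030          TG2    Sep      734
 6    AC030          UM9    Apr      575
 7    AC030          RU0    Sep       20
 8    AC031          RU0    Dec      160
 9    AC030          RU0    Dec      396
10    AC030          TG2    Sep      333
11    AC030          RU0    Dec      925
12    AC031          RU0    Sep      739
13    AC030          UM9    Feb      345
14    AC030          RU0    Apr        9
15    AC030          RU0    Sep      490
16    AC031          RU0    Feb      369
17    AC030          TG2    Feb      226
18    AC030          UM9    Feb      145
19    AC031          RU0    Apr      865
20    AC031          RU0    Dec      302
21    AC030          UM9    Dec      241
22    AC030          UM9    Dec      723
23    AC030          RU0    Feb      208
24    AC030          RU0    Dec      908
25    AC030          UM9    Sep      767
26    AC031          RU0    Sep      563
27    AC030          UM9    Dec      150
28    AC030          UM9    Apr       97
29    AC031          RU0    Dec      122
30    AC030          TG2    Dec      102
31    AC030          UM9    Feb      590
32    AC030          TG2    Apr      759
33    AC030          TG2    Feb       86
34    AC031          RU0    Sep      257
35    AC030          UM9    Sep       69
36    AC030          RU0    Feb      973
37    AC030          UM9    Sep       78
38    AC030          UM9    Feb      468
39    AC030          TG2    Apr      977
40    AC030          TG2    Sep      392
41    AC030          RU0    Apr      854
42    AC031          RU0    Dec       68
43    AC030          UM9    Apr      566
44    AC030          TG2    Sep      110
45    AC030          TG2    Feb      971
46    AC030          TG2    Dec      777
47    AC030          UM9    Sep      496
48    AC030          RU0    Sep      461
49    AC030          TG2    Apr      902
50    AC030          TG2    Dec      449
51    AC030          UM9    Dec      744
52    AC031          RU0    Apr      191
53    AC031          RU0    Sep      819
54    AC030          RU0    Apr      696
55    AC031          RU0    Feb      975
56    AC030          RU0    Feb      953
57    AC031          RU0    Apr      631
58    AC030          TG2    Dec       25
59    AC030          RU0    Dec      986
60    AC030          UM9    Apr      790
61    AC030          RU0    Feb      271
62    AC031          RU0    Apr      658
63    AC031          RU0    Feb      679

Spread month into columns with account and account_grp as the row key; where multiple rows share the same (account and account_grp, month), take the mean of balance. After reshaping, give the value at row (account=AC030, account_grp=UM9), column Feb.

387

Rows with account=AC030, account_grp=UM9 and month=Feb: balance values are 345, 145, 590, 468.
(345 + 145 + 590 + 468) / 4 = 387.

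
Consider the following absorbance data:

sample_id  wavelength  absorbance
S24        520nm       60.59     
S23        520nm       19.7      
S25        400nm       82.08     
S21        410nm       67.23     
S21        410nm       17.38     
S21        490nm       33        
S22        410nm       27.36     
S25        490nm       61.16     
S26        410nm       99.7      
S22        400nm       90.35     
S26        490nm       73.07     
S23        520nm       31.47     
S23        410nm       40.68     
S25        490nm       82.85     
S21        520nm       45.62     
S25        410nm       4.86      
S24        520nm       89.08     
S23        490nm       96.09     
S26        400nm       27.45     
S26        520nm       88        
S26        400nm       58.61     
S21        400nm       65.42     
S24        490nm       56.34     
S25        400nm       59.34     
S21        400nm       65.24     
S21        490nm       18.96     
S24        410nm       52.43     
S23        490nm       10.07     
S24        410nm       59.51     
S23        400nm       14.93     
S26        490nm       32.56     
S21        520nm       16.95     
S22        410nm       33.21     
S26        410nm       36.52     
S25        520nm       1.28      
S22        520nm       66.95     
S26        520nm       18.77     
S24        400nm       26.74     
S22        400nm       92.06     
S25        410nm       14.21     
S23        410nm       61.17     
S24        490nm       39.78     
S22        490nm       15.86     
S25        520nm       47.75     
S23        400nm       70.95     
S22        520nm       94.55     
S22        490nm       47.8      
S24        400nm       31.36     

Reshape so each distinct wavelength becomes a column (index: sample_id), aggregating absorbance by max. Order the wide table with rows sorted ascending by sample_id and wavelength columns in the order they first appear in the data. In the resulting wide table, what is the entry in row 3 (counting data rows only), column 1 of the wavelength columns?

31.47

With rows sorted ascending by sample_id, row 3 is sample_id=S23. wavelength columns in first-appearance order: 520nm, 400nm, 410nm, 490nm; column 1 is 520nm.
Long rows with sample_id=S23, wavelength=520nm: max(19.7, 31.47) = 31.47.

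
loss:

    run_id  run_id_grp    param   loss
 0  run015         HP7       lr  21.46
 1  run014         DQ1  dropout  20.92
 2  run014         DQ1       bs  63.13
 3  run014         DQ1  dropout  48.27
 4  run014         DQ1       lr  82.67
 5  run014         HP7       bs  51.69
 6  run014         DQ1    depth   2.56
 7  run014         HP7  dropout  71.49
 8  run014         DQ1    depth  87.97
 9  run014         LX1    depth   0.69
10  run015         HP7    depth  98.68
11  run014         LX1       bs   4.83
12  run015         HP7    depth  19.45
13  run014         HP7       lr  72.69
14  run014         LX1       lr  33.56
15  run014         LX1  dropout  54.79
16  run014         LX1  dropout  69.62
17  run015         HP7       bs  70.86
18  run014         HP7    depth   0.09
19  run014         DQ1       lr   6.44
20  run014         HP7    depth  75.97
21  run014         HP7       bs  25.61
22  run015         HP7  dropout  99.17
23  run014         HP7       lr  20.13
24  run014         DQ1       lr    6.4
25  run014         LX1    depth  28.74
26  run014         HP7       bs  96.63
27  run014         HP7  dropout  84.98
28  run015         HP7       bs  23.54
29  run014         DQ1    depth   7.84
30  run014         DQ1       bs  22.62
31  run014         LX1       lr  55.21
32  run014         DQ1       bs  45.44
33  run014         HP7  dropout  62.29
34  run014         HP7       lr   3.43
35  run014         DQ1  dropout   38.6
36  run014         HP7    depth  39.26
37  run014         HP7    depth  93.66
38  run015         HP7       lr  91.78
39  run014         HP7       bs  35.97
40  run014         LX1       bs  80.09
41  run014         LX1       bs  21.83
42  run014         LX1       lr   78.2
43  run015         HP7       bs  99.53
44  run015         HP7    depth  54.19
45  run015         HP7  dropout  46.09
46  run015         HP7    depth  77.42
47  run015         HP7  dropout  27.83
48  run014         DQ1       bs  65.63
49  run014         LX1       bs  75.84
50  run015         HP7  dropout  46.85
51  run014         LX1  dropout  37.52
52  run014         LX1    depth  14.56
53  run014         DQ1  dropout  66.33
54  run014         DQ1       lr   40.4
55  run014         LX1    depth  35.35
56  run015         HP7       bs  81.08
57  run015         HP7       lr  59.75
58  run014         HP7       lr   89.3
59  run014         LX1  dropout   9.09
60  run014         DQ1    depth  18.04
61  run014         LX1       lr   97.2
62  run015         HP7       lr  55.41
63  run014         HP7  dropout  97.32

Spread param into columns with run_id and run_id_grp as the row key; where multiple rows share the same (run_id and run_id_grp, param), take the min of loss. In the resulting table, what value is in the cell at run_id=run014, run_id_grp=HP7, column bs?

25.61

Rows with run_id=run014, run_id_grp=HP7 and param=bs: loss values are 51.69, 25.61, 96.63, 35.97.
min(51.69, 25.61, 96.63, 35.97) = 25.61.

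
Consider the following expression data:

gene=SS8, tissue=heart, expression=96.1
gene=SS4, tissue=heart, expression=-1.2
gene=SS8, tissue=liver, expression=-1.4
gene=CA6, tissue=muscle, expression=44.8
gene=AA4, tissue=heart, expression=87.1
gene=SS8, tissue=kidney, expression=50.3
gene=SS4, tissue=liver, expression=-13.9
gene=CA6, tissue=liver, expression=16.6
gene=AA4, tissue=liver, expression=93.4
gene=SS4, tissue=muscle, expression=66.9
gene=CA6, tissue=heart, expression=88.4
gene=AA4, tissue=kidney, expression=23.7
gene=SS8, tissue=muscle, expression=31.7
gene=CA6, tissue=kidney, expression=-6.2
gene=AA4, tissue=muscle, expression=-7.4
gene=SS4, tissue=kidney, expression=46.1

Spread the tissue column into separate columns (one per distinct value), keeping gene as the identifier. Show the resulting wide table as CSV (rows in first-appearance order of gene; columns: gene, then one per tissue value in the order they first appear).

gene,heart,liver,muscle,kidney
SS8,96.1,-1.4,31.7,50.3
SS4,-1.2,-13.9,66.9,46.1
CA6,88.4,16.6,44.8,-6.2
AA4,87.1,93.4,-7.4,23.7

Columns: gene plus the 4 distinct tissue values (heart, liver, muscle, kidney).
For example, row SS8 column heart takes expression=96.1 from the long row (SS8, heart).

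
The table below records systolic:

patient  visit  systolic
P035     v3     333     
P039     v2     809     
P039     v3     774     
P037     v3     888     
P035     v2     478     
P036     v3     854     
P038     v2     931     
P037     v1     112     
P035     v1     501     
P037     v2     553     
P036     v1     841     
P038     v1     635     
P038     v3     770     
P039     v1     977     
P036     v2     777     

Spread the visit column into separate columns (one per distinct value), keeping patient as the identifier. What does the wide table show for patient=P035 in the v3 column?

Wide layout: rows indexed by patient, columns are the 3 distinct visit values (v3, v2, v1).
Cell (patient=P035, visit=v3) draws from the long row where patient=P035 and visit=v3, which has systolic=333.

333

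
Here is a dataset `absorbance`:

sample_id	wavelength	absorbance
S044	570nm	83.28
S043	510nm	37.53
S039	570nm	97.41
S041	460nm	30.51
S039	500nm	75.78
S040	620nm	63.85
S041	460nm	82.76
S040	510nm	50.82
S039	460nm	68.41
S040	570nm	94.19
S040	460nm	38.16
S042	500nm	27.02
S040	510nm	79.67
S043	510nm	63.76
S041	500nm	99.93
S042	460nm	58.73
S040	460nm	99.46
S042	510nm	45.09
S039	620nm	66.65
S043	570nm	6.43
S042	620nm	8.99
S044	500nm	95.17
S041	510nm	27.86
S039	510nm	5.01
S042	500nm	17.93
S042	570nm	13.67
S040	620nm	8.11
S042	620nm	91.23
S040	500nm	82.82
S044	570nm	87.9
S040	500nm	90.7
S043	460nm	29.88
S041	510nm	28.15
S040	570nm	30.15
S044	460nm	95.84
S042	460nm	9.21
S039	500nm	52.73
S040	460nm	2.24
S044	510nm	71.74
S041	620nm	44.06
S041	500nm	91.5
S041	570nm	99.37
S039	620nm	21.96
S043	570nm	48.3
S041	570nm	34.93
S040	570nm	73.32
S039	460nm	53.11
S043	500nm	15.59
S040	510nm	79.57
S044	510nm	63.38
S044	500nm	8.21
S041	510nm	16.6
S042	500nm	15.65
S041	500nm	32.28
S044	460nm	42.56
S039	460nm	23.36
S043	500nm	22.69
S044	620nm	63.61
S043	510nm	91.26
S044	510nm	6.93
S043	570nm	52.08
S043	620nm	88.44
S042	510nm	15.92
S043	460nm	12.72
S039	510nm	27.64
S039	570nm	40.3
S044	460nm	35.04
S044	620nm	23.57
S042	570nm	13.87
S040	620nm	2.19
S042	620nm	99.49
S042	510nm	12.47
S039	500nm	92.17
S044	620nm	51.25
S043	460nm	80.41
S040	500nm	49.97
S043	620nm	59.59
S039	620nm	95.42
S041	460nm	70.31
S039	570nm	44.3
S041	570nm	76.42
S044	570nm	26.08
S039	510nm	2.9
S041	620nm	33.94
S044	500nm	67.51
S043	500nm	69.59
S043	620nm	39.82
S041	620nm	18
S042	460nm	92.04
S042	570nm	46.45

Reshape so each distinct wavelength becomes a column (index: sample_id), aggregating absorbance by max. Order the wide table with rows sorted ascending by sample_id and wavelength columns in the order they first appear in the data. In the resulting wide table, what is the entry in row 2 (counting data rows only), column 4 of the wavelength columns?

90.7

With rows sorted ascending by sample_id, row 2 is sample_id=S040. wavelength columns in first-appearance order: 570nm, 510nm, 460nm, 500nm, 620nm; column 4 is 500nm.
Long rows with sample_id=S040, wavelength=500nm: max(82.82, 90.7, 49.97) = 90.7.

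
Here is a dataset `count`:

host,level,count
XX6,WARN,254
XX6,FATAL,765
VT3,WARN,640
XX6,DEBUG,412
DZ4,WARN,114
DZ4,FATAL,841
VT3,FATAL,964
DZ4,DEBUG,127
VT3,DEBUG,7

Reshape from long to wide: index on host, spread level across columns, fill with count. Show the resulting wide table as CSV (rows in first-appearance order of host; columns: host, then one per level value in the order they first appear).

Columns: host plus the 3 distinct level values (WARN, FATAL, DEBUG).
For example, row XX6 column WARN takes count=254 from the long row (XX6, WARN).

host,WARN,FATAL,DEBUG
XX6,254,765,412
VT3,640,964,7
DZ4,114,841,127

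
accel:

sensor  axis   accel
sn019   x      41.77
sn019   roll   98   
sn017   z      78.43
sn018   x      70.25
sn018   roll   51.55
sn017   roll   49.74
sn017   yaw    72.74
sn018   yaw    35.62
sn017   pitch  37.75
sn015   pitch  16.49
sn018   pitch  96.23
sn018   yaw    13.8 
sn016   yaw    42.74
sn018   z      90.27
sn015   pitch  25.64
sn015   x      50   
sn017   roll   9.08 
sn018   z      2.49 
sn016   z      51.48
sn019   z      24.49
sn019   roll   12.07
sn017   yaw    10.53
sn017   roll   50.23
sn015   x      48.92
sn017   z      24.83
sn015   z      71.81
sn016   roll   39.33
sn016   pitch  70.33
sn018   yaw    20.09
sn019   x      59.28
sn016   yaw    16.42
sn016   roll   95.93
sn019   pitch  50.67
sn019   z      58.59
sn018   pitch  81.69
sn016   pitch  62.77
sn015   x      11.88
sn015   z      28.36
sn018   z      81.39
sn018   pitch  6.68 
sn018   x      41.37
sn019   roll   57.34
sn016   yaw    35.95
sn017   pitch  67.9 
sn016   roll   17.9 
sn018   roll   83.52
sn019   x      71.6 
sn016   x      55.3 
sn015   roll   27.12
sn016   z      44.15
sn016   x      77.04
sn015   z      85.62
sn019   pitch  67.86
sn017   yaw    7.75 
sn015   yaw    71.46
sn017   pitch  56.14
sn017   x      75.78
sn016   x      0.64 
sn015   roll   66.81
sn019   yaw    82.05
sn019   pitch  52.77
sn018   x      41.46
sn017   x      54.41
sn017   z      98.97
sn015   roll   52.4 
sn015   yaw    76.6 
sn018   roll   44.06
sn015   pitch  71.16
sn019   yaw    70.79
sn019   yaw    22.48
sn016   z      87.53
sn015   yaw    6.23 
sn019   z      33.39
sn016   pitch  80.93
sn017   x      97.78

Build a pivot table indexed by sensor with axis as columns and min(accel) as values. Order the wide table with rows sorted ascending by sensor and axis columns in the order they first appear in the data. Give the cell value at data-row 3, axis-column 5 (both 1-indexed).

37.75

With rows sorted ascending by sensor, row 3 is sensor=sn017. axis columns in first-appearance order: x, roll, z, yaw, pitch; column 5 is pitch.
Long rows with sensor=sn017, axis=pitch: min(37.75, 67.9, 56.14) = 37.75.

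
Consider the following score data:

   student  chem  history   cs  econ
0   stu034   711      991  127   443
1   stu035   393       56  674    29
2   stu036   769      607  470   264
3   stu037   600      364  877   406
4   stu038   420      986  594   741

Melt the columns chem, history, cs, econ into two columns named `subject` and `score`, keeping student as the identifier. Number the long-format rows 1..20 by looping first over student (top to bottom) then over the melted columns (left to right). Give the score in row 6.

56

20 rows total (5 × 4). Row 6: index ⌊(6-1)/4⌋ = 1 into student → stu035; (6-1) mod 4 = 1 into the melted columns → history.
So row 6 is (stu035, history, 56); score = 56.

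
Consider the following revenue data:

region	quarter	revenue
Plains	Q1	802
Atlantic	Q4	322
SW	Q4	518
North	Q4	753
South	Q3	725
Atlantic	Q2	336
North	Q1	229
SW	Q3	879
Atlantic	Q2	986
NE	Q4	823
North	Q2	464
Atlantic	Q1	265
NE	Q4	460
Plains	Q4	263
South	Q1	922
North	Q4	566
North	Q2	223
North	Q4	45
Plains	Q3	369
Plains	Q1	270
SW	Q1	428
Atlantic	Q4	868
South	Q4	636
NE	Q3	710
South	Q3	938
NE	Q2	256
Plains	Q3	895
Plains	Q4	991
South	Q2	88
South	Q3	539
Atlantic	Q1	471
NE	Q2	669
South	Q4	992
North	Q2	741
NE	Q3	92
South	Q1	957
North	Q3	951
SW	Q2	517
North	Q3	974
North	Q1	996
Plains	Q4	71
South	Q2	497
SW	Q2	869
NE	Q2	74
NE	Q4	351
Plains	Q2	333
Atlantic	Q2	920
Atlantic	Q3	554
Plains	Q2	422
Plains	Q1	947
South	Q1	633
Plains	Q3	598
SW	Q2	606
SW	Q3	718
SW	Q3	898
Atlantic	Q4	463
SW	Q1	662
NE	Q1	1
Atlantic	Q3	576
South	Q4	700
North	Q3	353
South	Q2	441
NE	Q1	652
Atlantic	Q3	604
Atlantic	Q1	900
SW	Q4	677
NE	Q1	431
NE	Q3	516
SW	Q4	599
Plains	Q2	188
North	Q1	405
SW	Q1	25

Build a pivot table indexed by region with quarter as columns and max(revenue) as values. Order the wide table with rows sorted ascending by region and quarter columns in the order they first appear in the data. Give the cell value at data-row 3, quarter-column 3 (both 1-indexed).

With rows sorted ascending by region, row 3 is region=North. quarter columns in first-appearance order: Q1, Q4, Q3, Q2; column 3 is Q3.
Long rows with region=North, quarter=Q3: max(951, 974, 353) = 974.

974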